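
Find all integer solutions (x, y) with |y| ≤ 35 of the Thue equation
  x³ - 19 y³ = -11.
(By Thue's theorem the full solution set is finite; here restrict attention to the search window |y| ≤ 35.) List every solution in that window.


The equation is x³ - 19y³ = -11. For fixed y, x³ = 19·y³ − 11, so a solution requires the RHS to be a perfect cube.
Strategy: iterate y from -35 to 35, compute RHS = 19·y³ − 11, and check whether it is a (positive or negative) perfect cube.
Check small values of y:
  y = 0: RHS = -11 is not a perfect cube.
  y = 1: RHS = 8 = (2)³ ⇒ x = 2 works.
  y = -1: RHS = -30 is not a perfect cube.
  y = 2: RHS = 141 is not a perfect cube.
  y = -2: RHS = -163 is not a perfect cube.
  y = 3: RHS = 502 is not a perfect cube.
  y = -3: RHS = -524 is not a perfect cube.
Continuing the search up to |y| = 35 finds no further solutions beyond those listed.
Collected solutions: (2, 1).

Solutions (with |y| ≤ 35): (2, 1).


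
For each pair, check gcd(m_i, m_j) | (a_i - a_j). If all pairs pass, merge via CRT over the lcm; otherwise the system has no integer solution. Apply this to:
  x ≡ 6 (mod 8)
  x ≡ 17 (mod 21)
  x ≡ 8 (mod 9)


Moduli 8, 21, 9 are not pairwise coprime, so CRT works modulo lcm(m_i) when all pairwise compatibility conditions hold.
Pairwise compatibility: gcd(m_i, m_j) must divide a_i - a_j for every pair.
Merge one congruence at a time:
  Start: x ≡ 6 (mod 8).
  Combine with x ≡ 17 (mod 21): gcd(8, 21) = 1; 17 - 6 = 11, which IS divisible by 1, so compatible.
    Write x = 6 + 8·t and substitute into x ≡ 17 (mod 21): 8·t ≡ 17 − 6 = 11 (mod 21).
    The inverse of 8 mod 21 is 8 (since 8·8 = 64 = 3·21 + 1), so t ≡ 8·11 = 88 ≡ 4 (mod 21).
    Then x = 6 + 8·4 = 38, valid modulo lcm(8, 21) = 168: x ≡ 38 (mod 168).
  Combine with x ≡ 8 (mod 9): gcd(168, 9) = 3; 8 - 38 = -30, which IS divisible by 3, so compatible.
    Write x = 38 + 168·t and substitute into x ≡ 8 (mod 9): 168·t ≡ 8 − 38 = -30 (mod 9).
    Divide the congruence (and modulus) by g = 3: 56·t ≡ -10 (mod 3).
    Reduce coefficients mod 3: 2·t ≡ 2 (mod 3).
    The inverse of 2 mod 3 is 2 (since 2·2 = 4 = 1·3 + 1), so t ≡ 2·2 = 4 ≡ 1 (mod 3).
    Then x = 38 + 168·1 = 206, valid modulo lcm(168, 9) = 504: x ≡ 206 (mod 504).
Verify: 206 mod 8 = 6, 206 mod 21 = 17, 206 mod 9 = 8.

x ≡ 206 (mod 504).


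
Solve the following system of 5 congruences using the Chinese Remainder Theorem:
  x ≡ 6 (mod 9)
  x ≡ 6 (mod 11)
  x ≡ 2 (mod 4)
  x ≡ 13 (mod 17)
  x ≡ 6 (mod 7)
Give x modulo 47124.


Product of moduli M = 9 · 11 · 4 · 17 · 7 = 47124.
Merge one congruence at a time:
  Start: x ≡ 6 (mod 9).
  Combine with x ≡ 6 (mod 11); new modulus lcm = 99.
    Write x = 6 + 9·t and substitute into x ≡ 6 (mod 11): 9·t ≡ 6 − 6 = 0 (mod 11).
    The inverse of 9 mod 11 is 5 (since 9·5 = 45 = 4·11 + 1), so t ≡ 5·0 = 0 ≡ 0 (mod 11).
    Then x = 6 + 9·0 = 6, valid modulo lcm(9, 11) = 99: x ≡ 6 (mod 99).
  Combine with x ≡ 2 (mod 4); new modulus lcm = 396.
    Write x = 6 + 99·t and substitute into x ≡ 2 (mod 4): 99·t ≡ 2 − 6 = -4 (mod 4).
    Reduce coefficients mod 4: 3·t ≡ 0 (mod 4).
    The inverse of 3 mod 4 is 3 (since 3·3 = 9 = 2·4 + 1), so t ≡ 3·0 = 0 ≡ 0 (mod 4).
    Then x = 6 + 99·0 = 6, valid modulo lcm(99, 4) = 396: x ≡ 6 (mod 396).
  Combine with x ≡ 13 (mod 17); new modulus lcm = 6732.
    Write x = 6 + 396·t and substitute into x ≡ 13 (mod 17): 396·t ≡ 13 − 6 = 7 (mod 17).
    Reduce coefficients mod 17: 5·t ≡ 7 (mod 17).
    The inverse of 5 mod 17 is 7 (since 5·7 = 35 = 2·17 + 1), so t ≡ 7·7 = 49 ≡ 15 (mod 17).
    Then x = 6 + 396·15 = 5946, valid modulo lcm(396, 17) = 6732: x ≡ 5946 (mod 6732).
  Combine with x ≡ 6 (mod 7); new modulus lcm = 47124.
    Write x = 5946 + 6732·t and substitute into x ≡ 6 (mod 7): 6732·t ≡ 6 − 5946 = -5940 (mod 7).
    Reduce coefficients mod 7: 5·t ≡ 3 (mod 7).
    The inverse of 5 mod 7 is 3 (since 5·3 = 15 = 2·7 + 1), so t ≡ 3·3 = 9 ≡ 2 (mod 7).
    Then x = 5946 + 6732·2 = 19410, valid modulo lcm(6732, 7) = 47124: x ≡ 19410 (mod 47124).
Verify against each original: 19410 mod 9 = 6, 19410 mod 11 = 6, 19410 mod 4 = 2, 19410 mod 17 = 13, 19410 mod 7 = 6.

x ≡ 19410 (mod 47124).


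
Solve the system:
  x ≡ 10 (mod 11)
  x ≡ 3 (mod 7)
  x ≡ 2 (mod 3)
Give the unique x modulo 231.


Moduli 11, 7, 3 are pairwise coprime; by CRT there is a unique solution modulo M = 11 · 7 · 3 = 231.
Solve pairwise, accumulating the modulus:
  Start with x ≡ 10 (mod 11).
  Combine with x ≡ 3 (mod 7): since gcd(11, 7) = 1, we get a unique residue mod 77.
    Write x = 10 + 11·t and substitute into x ≡ 3 (mod 7): 11·t ≡ 3 − 10 = -7 (mod 7).
    Reduce coefficients mod 7: 4·t ≡ 0 (mod 7).
    The inverse of 4 mod 7 is 2 (since 4·2 = 8 = 1·7 + 1), so t ≡ 2·0 = 0 ≡ 0 (mod 7).
    Then x = 10 + 11·0 = 10, valid modulo lcm(11, 7) = 77: x ≡ 10 (mod 77).
  Combine with x ≡ 2 (mod 3): since gcd(77, 3) = 1, we get a unique residue mod 231.
    Write x = 10 + 77·t and substitute into x ≡ 2 (mod 3): 77·t ≡ 2 − 10 = -8 (mod 3).
    Reduce coefficients mod 3: 2·t ≡ 1 (mod 3).
    The inverse of 2 mod 3 is 2 (since 2·2 = 4 = 1·3 + 1), so t ≡ 2·1 = 2 ≡ 2 (mod 3).
    Then x = 10 + 77·2 = 164, valid modulo lcm(77, 3) = 231: x ≡ 164 (mod 231).
Verify: 164 mod 11 = 10 ✓, 164 mod 7 = 3 ✓, 164 mod 3 = 2 ✓.

x ≡ 164 (mod 231).


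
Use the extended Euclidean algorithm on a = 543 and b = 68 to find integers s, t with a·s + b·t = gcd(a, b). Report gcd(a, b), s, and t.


Euclidean algorithm on (543, 68) — divide until remainder is 0:
  543 = 7 · 68 + 67
  68 = 1 · 67 + 1
  67 = 67 · 1 + 0
gcd(543, 68) = 1.
Track Bezout coefficients alongside the remainders: start with r₀ = 543 = a·1 + b·0 (s = 1, t = 0) and r₁ = 68 = a·0 + b·1 (s = 0, t = 1); each new remainder r_{k+1} = r_{k-1} − q_k·r_k inherits s_{k+1} = s_{k-1} − q_k·s_k, t_{k+1} = t_{k-1} − q_k·t_k, so r_k = a·s_k + b·t_k at every step:
  q = 7: r = 67, s = 1 − 7·0 = 1, t = 0 − 7·1 = -7  (check: 543·1 + 68·(-7) = 67)
  q = 1: r = 1, s = 0 − 1·1 = -1, t = 1 − 1·(-7) = 8  (check: 543·(-1) + 68·8 = 1)
The row with r = 1 (the gcd) gives the Bezout coefficients s = -1, t = 8.
Result: 543 · (-1) + 68 · (8) = 1.

gcd(543, 68) = 1; s = -1, t = 8 (check: 543·(-1) + 68·8 = 1).


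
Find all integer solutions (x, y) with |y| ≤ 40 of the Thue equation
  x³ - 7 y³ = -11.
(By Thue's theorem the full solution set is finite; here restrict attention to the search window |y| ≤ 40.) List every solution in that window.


The equation is x³ - 7y³ = -11. For fixed y, x³ = 7·y³ − 11, so a solution requires the RHS to be a perfect cube.
Strategy: iterate y from -40 to 40, compute RHS = 7·y³ − 11, and check whether it is a (positive or negative) perfect cube.
Check small values of y:
  y = 0: RHS = -11 is not a perfect cube.
  y = 1: RHS = -4 is not a perfect cube.
  y = -1: RHS = -18 is not a perfect cube.
  y = 2: RHS = 45 is not a perfect cube.
  y = -2: RHS = -67 is not a perfect cube.
  y = 3: RHS = 178 is not a perfect cube.
  y = -3: RHS = -200 is not a perfect cube.
Continuing the search up to |y| = 40 finds no solutions either.
No (x, y) in the scanned range satisfies the equation.

No integer solutions with |y| ≤ 40.


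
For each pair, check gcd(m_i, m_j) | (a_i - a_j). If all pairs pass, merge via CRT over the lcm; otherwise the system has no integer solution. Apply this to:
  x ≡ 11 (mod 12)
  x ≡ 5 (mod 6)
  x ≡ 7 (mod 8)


Moduli 12, 6, 8 are not pairwise coprime, so CRT works modulo lcm(m_i) when all pairwise compatibility conditions hold.
Pairwise compatibility: gcd(m_i, m_j) must divide a_i - a_j for every pair.
Merge one congruence at a time:
  Start: x ≡ 11 (mod 12).
  Combine with x ≡ 5 (mod 6): gcd(12, 6) = 6; 5 - 11 = -6, which IS divisible by 6, so compatible.
    Write x = 11 + 12·t and substitute into x ≡ 5 (mod 6): 12·t ≡ 5 − 11 = -6 (mod 6).
    Divide the congruence (and modulus) by g = 6: 2·t ≡ -1 (mod 1).
    Modulo 1 every t works; take t = 0.
    Then x = 11 + 12·0 = 11, valid modulo lcm(12, 6) = 12: x ≡ 11 (mod 12).
  Combine with x ≡ 7 (mod 8): gcd(12, 8) = 4; 7 - 11 = -4, which IS divisible by 4, so compatible.
    Write x = 11 + 12·t and substitute into x ≡ 7 (mod 8): 12·t ≡ 7 − 11 = -4 (mod 8).
    Divide the congruence (and modulus) by g = 4: 3·t ≡ -1 (mod 2).
    Reduce coefficients mod 2: 1·t ≡ 1 (mod 2).
    So t ≡ 1 (mod 2).
    Then x = 11 + 12·1 = 23, valid modulo lcm(12, 8) = 24: x ≡ 23 (mod 24).
Verify: 23 mod 12 = 11, 23 mod 6 = 5, 23 mod 8 = 7.

x ≡ 23 (mod 24).


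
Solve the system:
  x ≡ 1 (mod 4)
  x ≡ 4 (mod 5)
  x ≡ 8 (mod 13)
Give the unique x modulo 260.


Moduli 4, 5, 13 are pairwise coprime; by CRT there is a unique solution modulo M = 4 · 5 · 13 = 260.
Solve pairwise, accumulating the modulus:
  Start with x ≡ 1 (mod 4).
  Combine with x ≡ 4 (mod 5): since gcd(4, 5) = 1, we get a unique residue mod 20.
    Write x = 1 + 4·t and substitute into x ≡ 4 (mod 5): 4·t ≡ 4 − 1 = 3 (mod 5).
    The inverse of 4 mod 5 is 4 (since 4·4 = 16 = 3·5 + 1), so t ≡ 4·3 = 12 ≡ 2 (mod 5).
    Then x = 1 + 4·2 = 9, valid modulo lcm(4, 5) = 20: x ≡ 9 (mod 20).
  Combine with x ≡ 8 (mod 13): since gcd(20, 13) = 1, we get a unique residue mod 260.
    Write x = 9 + 20·t and substitute into x ≡ 8 (mod 13): 20·t ≡ 8 − 9 = -1 (mod 13).
    Reduce coefficients mod 13: 7·t ≡ 12 (mod 13).
    The inverse of 7 mod 13 is 2 (since 7·2 = 14 = 1·13 + 1), so t ≡ 2·12 = 24 ≡ 11 (mod 13).
    Then x = 9 + 20·11 = 229, valid modulo lcm(20, 13) = 260: x ≡ 229 (mod 260).
Verify: 229 mod 4 = 1 ✓, 229 mod 5 = 4 ✓, 229 mod 13 = 8 ✓.

x ≡ 229 (mod 260).


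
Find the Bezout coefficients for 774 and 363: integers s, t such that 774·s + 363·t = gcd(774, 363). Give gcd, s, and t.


Euclidean algorithm on (774, 363) — divide until remainder is 0:
  774 = 2 · 363 + 48
  363 = 7 · 48 + 27
  48 = 1 · 27 + 21
  27 = 1 · 21 + 6
  21 = 3 · 6 + 3
  6 = 2 · 3 + 0
gcd(774, 363) = 3.
Track Bezout coefficients alongside the remainders: start with r₀ = 774 = a·1 + b·0 (s = 1, t = 0) and r₁ = 363 = a·0 + b·1 (s = 0, t = 1); each new remainder r_{k+1} = r_{k-1} − q_k·r_k inherits s_{k+1} = s_{k-1} − q_k·s_k, t_{k+1} = t_{k-1} − q_k·t_k, so r_k = a·s_k + b·t_k at every step:
  q = 2: r = 48, s = 1 − 2·0 = 1, t = 0 − 2·1 = -2  (check: 774·1 + 363·(-2) = 48)
  q = 7: r = 27, s = 0 − 7·1 = -7, t = 1 − 7·(-2) = 15  (check: 774·(-7) + 363·15 = 27)
  q = 1: r = 21, s = 1 − 1·(-7) = 8, t = -2 − 1·15 = -17  (check: 774·8 + 363·(-17) = 21)
  q = 1: r = 6, s = -7 − 1·8 = -15, t = 15 − 1·(-17) = 32  (check: 774·(-15) + 363·32 = 6)
  q = 3: r = 3, s = 8 − 3·(-15) = 53, t = -17 − 3·32 = -113  (check: 774·53 + 363·(-113) = 3)
The row with r = 3 (the gcd) gives the Bezout coefficients s = 53, t = -113.
Result: 774 · (53) + 363 · (-113) = 3.

gcd(774, 363) = 3; s = 53, t = -113 (check: 774·53 + 363·(-113) = 3).


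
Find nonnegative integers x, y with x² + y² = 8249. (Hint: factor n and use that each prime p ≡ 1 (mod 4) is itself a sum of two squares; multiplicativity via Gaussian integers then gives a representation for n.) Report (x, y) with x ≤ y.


Step 1: Factor n = 8249 = 73 · 113.
Step 2: Check the mod-4 condition on each prime factor: 73 ≡ 1 (mod 4), exponent 1; 113 ≡ 1 (mod 4), exponent 1.
All primes ≡ 3 (mod 4) appear to even exponent (or don't appear), so by the two-squares theorem n IS expressible as a sum of two squares.
Step 3: Build a representation. Here n = 73 · 113 is a product of primes ≡ 1 (mod 4). Each prime p ≡ 1 (mod 4) is itself a sum of two squares; find a² by testing p − a² for a perfect square:
  73: 73 − 1² = 72, 73 − 2² = 69, 73 − 3² = 64 = 8² ⇒ 73 = 3² + 8².
  113: 113 − 1² = 112, 113 − 2² = 109, 113 − 3² = 104, 113 − 4² = 97, 113 − 5² = 88, 113 − 6² = 77, 113 − 7² = 64 = 8² ⇒ 113 = 7² + 8².
  Combine using the Brahmagupta–Fibonacci identity (a² + b²)(c² + d²) = (ac − bd)² + (ad + bc)² = (ac + bd)² + (ad − bc)²:
  73 · 113 = 8249: from (3² + 8²)(7² + 8²), take (3·7 − 8·8, 3·8 + 8·7) = (21 − 64, 24 + 56) = (-43, 80); dropping signs (only squares matter) gives (43, 80); check 43² + 80² = 1849 + 6400 = 8249 ✓.
Step 4: Order so x ≤ y and verify: 43² + 80² = 1849 + 6400 = 8249 = n. ✓

n = 8249 = 43² + 80² (one valid representation with x ≤ y).


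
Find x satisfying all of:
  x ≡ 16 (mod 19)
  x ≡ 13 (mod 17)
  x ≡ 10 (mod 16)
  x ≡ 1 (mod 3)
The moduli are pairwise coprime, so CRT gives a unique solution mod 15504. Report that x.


Product of moduli M = 19 · 17 · 16 · 3 = 15504.
Merge one congruence at a time:
  Start: x ≡ 16 (mod 19).
  Combine with x ≡ 13 (mod 17); new modulus lcm = 323.
    Write x = 16 + 19·t and substitute into x ≡ 13 (mod 17): 19·t ≡ 13 − 16 = -3 (mod 17).
    Reduce coefficients mod 17: 2·t ≡ 14 (mod 17).
    The inverse of 2 mod 17 is 9 (since 2·9 = 18 = 1·17 + 1), so t ≡ 9·14 = 126 ≡ 7 (mod 17).
    Then x = 16 + 19·7 = 149, valid modulo lcm(19, 17) = 323: x ≡ 149 (mod 323).
  Combine with x ≡ 10 (mod 16); new modulus lcm = 5168.
    Write x = 149 + 323·t and substitute into x ≡ 10 (mod 16): 323·t ≡ 10 − 149 = -139 (mod 16).
    Reduce coefficients mod 16: 3·t ≡ 5 (mod 16).
    The inverse of 3 mod 16 is 11 (since 3·11 = 33 = 2·16 + 1), so t ≡ 11·5 = 55 ≡ 7 (mod 16).
    Then x = 149 + 323·7 = 2410, valid modulo lcm(323, 16) = 5168: x ≡ 2410 (mod 5168).
  Combine with x ≡ 1 (mod 3); new modulus lcm = 15504.
    Write x = 2410 + 5168·t and substitute into x ≡ 1 (mod 3): 5168·t ≡ 1 − 2410 = -2409 (mod 3).
    Reduce coefficients mod 3: 2·t ≡ 0 (mod 3).
    The inverse of 2 mod 3 is 2 (since 2·2 = 4 = 1·3 + 1), so t ≡ 2·0 = 0 ≡ 0 (mod 3).
    Then x = 2410 + 5168·0 = 2410, valid modulo lcm(5168, 3) = 15504: x ≡ 2410 (mod 15504).
Verify against each original: 2410 mod 19 = 16, 2410 mod 17 = 13, 2410 mod 16 = 10, 2410 mod 3 = 1.

x ≡ 2410 (mod 15504).


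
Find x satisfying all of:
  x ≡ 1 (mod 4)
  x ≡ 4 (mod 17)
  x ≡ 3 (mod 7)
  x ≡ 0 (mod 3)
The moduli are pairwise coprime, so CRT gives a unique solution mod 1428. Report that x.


Product of moduli M = 4 · 17 · 7 · 3 = 1428.
Merge one congruence at a time:
  Start: x ≡ 1 (mod 4).
  Combine with x ≡ 4 (mod 17); new modulus lcm = 68.
    Write x = 1 + 4·t and substitute into x ≡ 4 (mod 17): 4·t ≡ 4 − 1 = 3 (mod 17).
    The inverse of 4 mod 17 is 13 (since 4·13 = 52 = 3·17 + 1), so t ≡ 13·3 = 39 ≡ 5 (mod 17).
    Then x = 1 + 4·5 = 21, valid modulo lcm(4, 17) = 68: x ≡ 21 (mod 68).
  Combine with x ≡ 3 (mod 7); new modulus lcm = 476.
    Write x = 21 + 68·t and substitute into x ≡ 3 (mod 7): 68·t ≡ 3 − 21 = -18 (mod 7).
    Reduce coefficients mod 7: 5·t ≡ 3 (mod 7).
    The inverse of 5 mod 7 is 3 (since 5·3 = 15 = 2·7 + 1), so t ≡ 3·3 = 9 ≡ 2 (mod 7).
    Then x = 21 + 68·2 = 157, valid modulo lcm(68, 7) = 476: x ≡ 157 (mod 476).
  Combine with x ≡ 0 (mod 3); new modulus lcm = 1428.
    Write x = 157 + 476·t and substitute into x ≡ 0 (mod 3): 476·t ≡ 0 − 157 = -157 (mod 3).
    Reduce coefficients mod 3: 2·t ≡ 2 (mod 3).
    The inverse of 2 mod 3 is 2 (since 2·2 = 4 = 1·3 + 1), so t ≡ 2·2 = 4 ≡ 1 (mod 3).
    Then x = 157 + 476·1 = 633, valid modulo lcm(476, 3) = 1428: x ≡ 633 (mod 1428).
Verify against each original: 633 mod 4 = 1, 633 mod 17 = 4, 633 mod 7 = 3, 633 mod 3 = 0.

x ≡ 633 (mod 1428).


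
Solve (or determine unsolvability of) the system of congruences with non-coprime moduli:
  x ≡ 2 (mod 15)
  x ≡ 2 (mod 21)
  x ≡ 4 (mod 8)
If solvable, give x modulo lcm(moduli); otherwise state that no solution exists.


Moduli 15, 21, 8 are not pairwise coprime, so CRT works modulo lcm(m_i) when all pairwise compatibility conditions hold.
Pairwise compatibility: gcd(m_i, m_j) must divide a_i - a_j for every pair.
Merge one congruence at a time:
  Start: x ≡ 2 (mod 15).
  Combine with x ≡ 2 (mod 21): gcd(15, 21) = 3; 2 - 2 = 0, which IS divisible by 3, so compatible.
    Write x = 2 + 15·t and substitute into x ≡ 2 (mod 21): 15·t ≡ 2 − 2 = 0 (mod 21).
    Divide the congruence (and modulus) by g = 3: 5·t ≡ 0 (mod 7).
    The inverse of 5 mod 7 is 3 (since 5·3 = 15 = 2·7 + 1), so t ≡ 3·0 = 0 ≡ 0 (mod 7).
    Then x = 2 + 15·0 = 2, valid modulo lcm(15, 21) = 105: x ≡ 2 (mod 105).
  Combine with x ≡ 4 (mod 8): gcd(105, 8) = 1; 4 - 2 = 2, which IS divisible by 1, so compatible.
    Write x = 2 + 105·t and substitute into x ≡ 4 (mod 8): 105·t ≡ 4 − 2 = 2 (mod 8).
    Reduce coefficients mod 8: 1·t ≡ 2 (mod 8).
    So t ≡ 2 (mod 8).
    Then x = 2 + 105·2 = 212, valid modulo lcm(105, 8) = 840: x ≡ 212 (mod 840).
Verify: 212 mod 15 = 2, 212 mod 21 = 2, 212 mod 8 = 4.

x ≡ 212 (mod 840).


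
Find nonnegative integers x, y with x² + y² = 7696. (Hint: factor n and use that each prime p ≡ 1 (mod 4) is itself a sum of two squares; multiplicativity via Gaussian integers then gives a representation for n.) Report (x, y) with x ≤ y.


Step 1: Factor n = 7696 = 2^4 · 13 · 37.
Step 2: Check the mod-4 condition on each prime factor: 2 = 2 (special); 13 ≡ 1 (mod 4), exponent 1; 37 ≡ 1 (mod 4), exponent 1.
All primes ≡ 3 (mod 4) appear to even exponent (or don't appear), so by the two-squares theorem n IS expressible as a sum of two squares.
Step 3: Build a representation. Group n = k² · m with k = 4 and m = 13 · 37 = 481 (a product of primes ≡ 1 (mod 4)); a representation of m scales to one of n via (k·x)² + (k·y)² = k²(x² + y²). Each prime p ≡ 1 (mod 4) is itself a sum of two squares; find a² by testing p − a² for a perfect square:
  13: 13 − 1² = 12, 13 − 2² = 9 = 3² ⇒ 13 = 2² + 3².
  37: 37 − 1² = 36 = 6² ⇒ 37 = 1² + 6².
  Combine using the Brahmagupta–Fibonacci identity (a² + b²)(c² + d²) = (ac − bd)² + (ad + bc)² = (ac + bd)² + (ad − bc)²:
  13 · 37 = 481: from (2² + 3²)(1² + 6²), take (2·1 − 3·6, 2·6 + 3·1) = (2 − 18, 12 + 3) = (-16, 15); dropping signs (only squares matter) gives (16, 15); check 16² + 15² = 256 + 225 = 481 ✓.
  Scale by k = 4: (4·16, 4·15) = (64, 60).
Step 4: Order so x ≤ y and verify: 60² + 64² = 3600 + 4096 = 7696 = n. ✓

n = 7696 = 60² + 64² (one valid representation with x ≤ y).


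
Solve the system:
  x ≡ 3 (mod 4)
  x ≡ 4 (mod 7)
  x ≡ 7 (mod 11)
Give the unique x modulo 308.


Moduli 4, 7, 11 are pairwise coprime; by CRT there is a unique solution modulo M = 4 · 7 · 11 = 308.
Solve pairwise, accumulating the modulus:
  Start with x ≡ 3 (mod 4).
  Combine with x ≡ 4 (mod 7): since gcd(4, 7) = 1, we get a unique residue mod 28.
    Write x = 3 + 4·t and substitute into x ≡ 4 (mod 7): 4·t ≡ 4 − 3 = 1 (mod 7).
    The inverse of 4 mod 7 is 2 (since 4·2 = 8 = 1·7 + 1), so t ≡ 2·1 = 2 ≡ 2 (mod 7).
    Then x = 3 + 4·2 = 11, valid modulo lcm(4, 7) = 28: x ≡ 11 (mod 28).
  Combine with x ≡ 7 (mod 11): since gcd(28, 11) = 1, we get a unique residue mod 308.
    Write x = 11 + 28·t and substitute into x ≡ 7 (mod 11): 28·t ≡ 7 − 11 = -4 (mod 11).
    Reduce coefficients mod 11: 6·t ≡ 7 (mod 11).
    The inverse of 6 mod 11 is 2 (since 6·2 = 12 = 1·11 + 1), so t ≡ 2·7 = 14 ≡ 3 (mod 11).
    Then x = 11 + 28·3 = 95, valid modulo lcm(28, 11) = 308: x ≡ 95 (mod 308).
Verify: 95 mod 4 = 3 ✓, 95 mod 7 = 4 ✓, 95 mod 11 = 7 ✓.

x ≡ 95 (mod 308).


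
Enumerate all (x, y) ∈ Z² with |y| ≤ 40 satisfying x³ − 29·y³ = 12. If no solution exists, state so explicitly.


The equation is x³ - 29y³ = 12. For fixed y, x³ = 29·y³ + 12, so a solution requires the RHS to be a perfect cube.
Strategy: iterate y from -40 to 40, compute RHS = 29·y³ + 12, and check whether it is a (positive or negative) perfect cube.
Check small values of y:
  y = 0: RHS = 12 is not a perfect cube.
  y = 1: RHS = 41 is not a perfect cube.
  y = -1: RHS = -17 is not a perfect cube.
  y = 2: RHS = 244 is not a perfect cube.
  y = -2: RHS = -220 is not a perfect cube.
  y = 3: RHS = 795 is not a perfect cube.
  y = -3: RHS = -771 is not a perfect cube.
Continuing the search up to |y| = 40 finds no solutions either.
No (x, y) in the scanned range satisfies the equation.

No integer solutions with |y| ≤ 40.


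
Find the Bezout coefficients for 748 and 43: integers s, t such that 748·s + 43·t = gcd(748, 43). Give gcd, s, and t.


Euclidean algorithm on (748, 43) — divide until remainder is 0:
  748 = 17 · 43 + 17
  43 = 2 · 17 + 9
  17 = 1 · 9 + 8
  9 = 1 · 8 + 1
  8 = 8 · 1 + 0
gcd(748, 43) = 1.
Track Bezout coefficients alongside the remainders: start with r₀ = 748 = a·1 + b·0 (s = 1, t = 0) and r₁ = 43 = a·0 + b·1 (s = 0, t = 1); each new remainder r_{k+1} = r_{k-1} − q_k·r_k inherits s_{k+1} = s_{k-1} − q_k·s_k, t_{k+1} = t_{k-1} − q_k·t_k, so r_k = a·s_k + b·t_k at every step:
  q = 17: r = 17, s = 1 − 17·0 = 1, t = 0 − 17·1 = -17  (check: 748·1 + 43·(-17) = 17)
  q = 2: r = 9, s = 0 − 2·1 = -2, t = 1 − 2·(-17) = 35  (check: 748·(-2) + 43·35 = 9)
  q = 1: r = 8, s = 1 − 1·(-2) = 3, t = -17 − 1·35 = -52  (check: 748·3 + 43·(-52) = 8)
  q = 1: r = 1, s = -2 − 1·3 = -5, t = 35 − 1·(-52) = 87  (check: 748·(-5) + 43·87 = 1)
The row with r = 1 (the gcd) gives the Bezout coefficients s = -5, t = 87.
Result: 748 · (-5) + 43 · (87) = 1.

gcd(748, 43) = 1; s = -5, t = 87 (check: 748·(-5) + 43·87 = 1).


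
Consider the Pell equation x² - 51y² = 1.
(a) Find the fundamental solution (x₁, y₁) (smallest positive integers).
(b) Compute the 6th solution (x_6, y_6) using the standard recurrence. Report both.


Step 1: Find the fundamental solution (x₁, y₁) of x² - 51y² = 1.
  Expand √51 as a continued fraction. a₀ = ⌊√51⌋ = 7; iterate m_{k+1} = d_k·a_k − m_k, d_{k+1} = (51 − m_{k+1}²)/d_k, a_{k+1} = ⌊(a₀ + m_{k+1})/d_{k+1}⌋ (starting m₀ = 0, d₀ = 1), with convergents p_k = a_k·p_{k-1} + p_{k-2}, q_k = a_k·q_{k-1} + q_{k-2} (p₋₁ = 1, q₋₁ = 0):
  k = 0: a₀ = 7; p₀/q₀ = 7/1; p₀² − 51·q₀² = 49 − 51 = -2.
  k = 1: m = 7, d = 2, a = ⌊(7 + 7)/2⌋ = 7; p/q = (7·7 + 1)/(7·1 + 0) = 50/7; p² − 51·q² = 2500 − 2499 = 1.
  The first convergent with p² − 51·q² = 1 gives the fundamental solution (x₁, y₁) = (50, 7).
Step 2: Apply the recurrence (x_{n+1}, y_{n+1}) = (x₁x_n + 51y₁y_n, x₁y_n + y₁x_n) repeatedly.
  From (x_1, y_1) = (50, 7): x_2 = 50·50 + 51·7·7 = 4999; y_2 = 50·7 + 7·50 = 700.
  From (x_2, y_2) = (4999, 700): x_3 = 50·4999 + 51·7·700 = 499850; y_3 = 50·700 + 7·4999 = 69993.
  From (x_3, y_3) = (499850, 69993): x_4 = 50·499850 + 51·7·69993 = 49980001; y_4 = 50·69993 + 7·499850 = 6998600.
  From (x_4, y_4) = (49980001, 6998600): x_5 = 50·49980001 + 51·7·6998600 = 4997500250; y_5 = 50·6998600 + 7·49980001 = 699790007.
  From (x_5, y_5) = (4997500250, 699790007): x_6 = 50·4997500250 + 51·7·699790007 = 499700044999; y_6 = 50·699790007 + 7·4997500250 = 69972002100.
Step 3: Verify x_6² - 51·y_6² = 249700134972002624910001 - 249700134972002624910000 = 1 (should be 1). ✓

(x_1, y_1) = (50, 7); (x_6, y_6) = (499700044999, 69972002100).


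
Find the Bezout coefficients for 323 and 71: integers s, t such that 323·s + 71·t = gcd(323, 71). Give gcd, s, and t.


Euclidean algorithm on (323, 71) — divide until remainder is 0:
  323 = 4 · 71 + 39
  71 = 1 · 39 + 32
  39 = 1 · 32 + 7
  32 = 4 · 7 + 4
  7 = 1 · 4 + 3
  4 = 1 · 3 + 1
  3 = 3 · 1 + 0
gcd(323, 71) = 1.
Track Bezout coefficients alongside the remainders: start with r₀ = 323 = a·1 + b·0 (s = 1, t = 0) and r₁ = 71 = a·0 + b·1 (s = 0, t = 1); each new remainder r_{k+1} = r_{k-1} − q_k·r_k inherits s_{k+1} = s_{k-1} − q_k·s_k, t_{k+1} = t_{k-1} − q_k·t_k, so r_k = a·s_k + b·t_k at every step:
  q = 4: r = 39, s = 1 − 4·0 = 1, t = 0 − 4·1 = -4  (check: 323·1 + 71·(-4) = 39)
  q = 1: r = 32, s = 0 − 1·1 = -1, t = 1 − 1·(-4) = 5  (check: 323·(-1) + 71·5 = 32)
  q = 1: r = 7, s = 1 − 1·(-1) = 2, t = -4 − 1·5 = -9  (check: 323·2 + 71·(-9) = 7)
  q = 4: r = 4, s = -1 − 4·2 = -9, t = 5 − 4·(-9) = 41  (check: 323·(-9) + 71·41 = 4)
  q = 1: r = 3, s = 2 − 1·(-9) = 11, t = -9 − 1·41 = -50  (check: 323·11 + 71·(-50) = 3)
  q = 1: r = 1, s = -9 − 1·11 = -20, t = 41 − 1·(-50) = 91  (check: 323·(-20) + 71·91 = 1)
The row with r = 1 (the gcd) gives the Bezout coefficients s = -20, t = 91.
Result: 323 · (-20) + 71 · (91) = 1.

gcd(323, 71) = 1; s = -20, t = 91 (check: 323·(-20) + 71·91 = 1).


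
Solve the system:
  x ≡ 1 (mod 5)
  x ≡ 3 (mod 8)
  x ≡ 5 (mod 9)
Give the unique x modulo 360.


Moduli 5, 8, 9 are pairwise coprime; by CRT there is a unique solution modulo M = 5 · 8 · 9 = 360.
Solve pairwise, accumulating the modulus:
  Start with x ≡ 1 (mod 5).
  Combine with x ≡ 3 (mod 8): since gcd(5, 8) = 1, we get a unique residue mod 40.
    Write x = 1 + 5·t and substitute into x ≡ 3 (mod 8): 5·t ≡ 3 − 1 = 2 (mod 8).
    The inverse of 5 mod 8 is 5 (since 5·5 = 25 = 3·8 + 1), so t ≡ 5·2 = 10 ≡ 2 (mod 8).
    Then x = 1 + 5·2 = 11, valid modulo lcm(5, 8) = 40: x ≡ 11 (mod 40).
  Combine with x ≡ 5 (mod 9): since gcd(40, 9) = 1, we get a unique residue mod 360.
    Write x = 11 + 40·t and substitute into x ≡ 5 (mod 9): 40·t ≡ 5 − 11 = -6 (mod 9).
    Reduce coefficients mod 9: 4·t ≡ 3 (mod 9).
    The inverse of 4 mod 9 is 7 (since 4·7 = 28 = 3·9 + 1), so t ≡ 7·3 = 21 ≡ 3 (mod 9).
    Then x = 11 + 40·3 = 131, valid modulo lcm(40, 9) = 360: x ≡ 131 (mod 360).
Verify: 131 mod 5 = 1 ✓, 131 mod 8 = 3 ✓, 131 mod 9 = 5 ✓.

x ≡ 131 (mod 360).


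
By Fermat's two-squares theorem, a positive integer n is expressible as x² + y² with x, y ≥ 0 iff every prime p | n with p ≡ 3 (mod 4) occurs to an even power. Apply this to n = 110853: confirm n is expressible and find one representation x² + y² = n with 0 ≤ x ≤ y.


Step 1: Factor n = 110853 = 3^2 · 109 · 113.
Step 2: Check the mod-4 condition on each prime factor: 3 ≡ 3 (mod 4), exponent 2 (must be even); 109 ≡ 1 (mod 4), exponent 1; 113 ≡ 1 (mod 4), exponent 1.
All primes ≡ 3 (mod 4) appear to even exponent (or don't appear), so by the two-squares theorem n IS expressible as a sum of two squares.
Step 3: Build a representation. Group n = k² · m with k = 3 and m = 109 · 113 = 12317 (a product of primes ≡ 1 (mod 4)); a representation of m scales to one of n via (k·x)² + (k·y)² = k²(x² + y²). Each prime p ≡ 1 (mod 4) is itself a sum of two squares; find a² by testing p − a² for a perfect square:
  109: 109 − 1² = 108, 109 − 2² = 105, 109 − 3² = 100 = 10² ⇒ 109 = 3² + 10².
  113: 113 − 1² = 112, 113 − 2² = 109, 113 − 3² = 104, 113 − 4² = 97, 113 − 5² = 88, 113 − 6² = 77, 113 − 7² = 64 = 8² ⇒ 113 = 7² + 8².
  Combine using the Brahmagupta–Fibonacci identity (a² + b²)(c² + d²) = (ac − bd)² + (ad + bc)² = (ac + bd)² + (ad − bc)²:
  109 · 113 = 12317: from (3² + 10²)(7² + 8²), take (3·7 − 10·8, 3·8 + 10·7) = (21 − 80, 24 + 70) = (-59, 94); dropping signs (only squares matter) gives (59, 94); check 59² + 94² = 3481 + 8836 = 12317 ✓.
  Scale by k = 3: (3·59, 3·94) = (177, 282).
Step 4: Order so x ≤ y and verify: 177² + 282² = 31329 + 79524 = 110853 = n. ✓

n = 110853 = 177² + 282² (one valid representation with x ≤ y).


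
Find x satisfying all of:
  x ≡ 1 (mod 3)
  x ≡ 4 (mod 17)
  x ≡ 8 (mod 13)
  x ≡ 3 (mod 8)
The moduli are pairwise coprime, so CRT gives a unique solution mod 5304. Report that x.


Product of moduli M = 3 · 17 · 13 · 8 = 5304.
Merge one congruence at a time:
  Start: x ≡ 1 (mod 3).
  Combine with x ≡ 4 (mod 17); new modulus lcm = 51.
    Write x = 1 + 3·t and substitute into x ≡ 4 (mod 17): 3·t ≡ 4 − 1 = 3 (mod 17).
    The inverse of 3 mod 17 is 6 (since 3·6 = 18 = 1·17 + 1), so t ≡ 6·3 = 18 ≡ 1 (mod 17).
    Then x = 1 + 3·1 = 4, valid modulo lcm(3, 17) = 51: x ≡ 4 (mod 51).
  Combine with x ≡ 8 (mod 13); new modulus lcm = 663.
    Write x = 4 + 51·t and substitute into x ≡ 8 (mod 13): 51·t ≡ 8 − 4 = 4 (mod 13).
    Reduce coefficients mod 13: 12·t ≡ 4 (mod 13).
    The inverse of 12 mod 13 is 12 (since 12·12 = 144 = 11·13 + 1), so t ≡ 12·4 = 48 ≡ 9 (mod 13).
    Then x = 4 + 51·9 = 463, valid modulo lcm(51, 13) = 663: x ≡ 463 (mod 663).
  Combine with x ≡ 3 (mod 8); new modulus lcm = 5304.
    Write x = 463 + 663·t and substitute into x ≡ 3 (mod 8): 663·t ≡ 3 − 463 = -460 (mod 8).
    Reduce coefficients mod 8: 7·t ≡ 4 (mod 8).
    The inverse of 7 mod 8 is 7 (since 7·7 = 49 = 6·8 + 1), so t ≡ 7·4 = 28 ≡ 4 (mod 8).
    Then x = 463 + 663·4 = 3115, valid modulo lcm(663, 8) = 5304: x ≡ 3115 (mod 5304).
Verify against each original: 3115 mod 3 = 1, 3115 mod 17 = 4, 3115 mod 13 = 8, 3115 mod 8 = 3.

x ≡ 3115 (mod 5304).


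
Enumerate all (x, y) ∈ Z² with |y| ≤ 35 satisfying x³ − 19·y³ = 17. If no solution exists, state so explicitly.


The equation is x³ - 19y³ = 17. For fixed y, x³ = 19·y³ + 17, so a solution requires the RHS to be a perfect cube.
Strategy: iterate y from -35 to 35, compute RHS = 19·y³ + 17, and check whether it is a (positive or negative) perfect cube.
Check small values of y:
  y = 0: RHS = 17 is not a perfect cube.
  y = 1: RHS = 36 is not a perfect cube.
  y = -1: RHS = -2 is not a perfect cube.
  y = 2: RHS = 169 is not a perfect cube.
  y = -2: RHS = -135 is not a perfect cube.
  y = 3: RHS = 530 is not a perfect cube.
  y = -3: RHS = -496 is not a perfect cube.
Continuing the search up to |y| = 35 finds no solutions either.
No (x, y) in the scanned range satisfies the equation.

No integer solutions with |y| ≤ 35.


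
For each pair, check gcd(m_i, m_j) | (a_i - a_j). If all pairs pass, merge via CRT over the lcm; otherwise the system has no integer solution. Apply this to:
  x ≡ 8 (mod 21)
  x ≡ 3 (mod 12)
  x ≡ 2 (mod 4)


Moduli 21, 12, 4 are not pairwise coprime, so CRT works modulo lcm(m_i) when all pairwise compatibility conditions hold.
Pairwise compatibility: gcd(m_i, m_j) must divide a_i - a_j for every pair.
Merge one congruence at a time:
  Start: x ≡ 8 (mod 21).
  Combine with x ≡ 3 (mod 12): gcd(21, 12) = 3, and 3 - 8 = -5 is NOT divisible by 3.
    ⇒ system is inconsistent (no integer solution).

No solution (the system is inconsistent).


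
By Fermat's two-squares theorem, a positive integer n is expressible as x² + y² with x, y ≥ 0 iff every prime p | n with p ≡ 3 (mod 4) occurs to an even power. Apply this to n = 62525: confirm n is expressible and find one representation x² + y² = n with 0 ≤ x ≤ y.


Step 1: Factor n = 62525 = 5^2 · 41 · 61.
Step 2: Check the mod-4 condition on each prime factor: 5 ≡ 1 (mod 4), exponent 2; 41 ≡ 1 (mod 4), exponent 1; 61 ≡ 1 (mod 4), exponent 1.
All primes ≡ 3 (mod 4) appear to even exponent (or don't appear), so by the two-squares theorem n IS expressible as a sum of two squares.
Step 3: Build a representation. Group n = k² · m with k = 5 and m = 41 · 61 = 2501 (a product of primes ≡ 1 (mod 4)); a representation of m scales to one of n via (k·x)² + (k·y)² = k²(x² + y²). Each prime p ≡ 1 (mod 4) is itself a sum of two squares; find a² by testing p − a² for a perfect square:
  41: 41 − 1² = 40, 41 − 2² = 37, 41 − 3² = 32, 41 − 4² = 25 = 5² ⇒ 41 = 4² + 5².
  61: 61 − 1² = 60, 61 − 2² = 57, 61 − 3² = 52, 61 − 4² = 45, 61 − 5² = 36 = 6² ⇒ 61 = 5² + 6².
  Combine using the Brahmagupta–Fibonacci identity (a² + b²)(c² + d²) = (ac − bd)² + (ad + bc)² = (ac + bd)² + (ad − bc)²:
  41 · 61 = 2501: from (4² + 5²)(5² + 6²), take (4·5 − 5·6, 4·6 + 5·5) = (20 − 30, 24 + 25) = (-10, 49); dropping signs (only squares matter) gives (10, 49); check 10² + 49² = 100 + 2401 = 2501 ✓.
  Scale by k = 5: (5·10, 5·49) = (50, 245).
Step 4: Order so x ≤ y and verify: 50² + 245² = 2500 + 60025 = 62525 = n. ✓

n = 62525 = 50² + 245² (one valid representation with x ≤ y).


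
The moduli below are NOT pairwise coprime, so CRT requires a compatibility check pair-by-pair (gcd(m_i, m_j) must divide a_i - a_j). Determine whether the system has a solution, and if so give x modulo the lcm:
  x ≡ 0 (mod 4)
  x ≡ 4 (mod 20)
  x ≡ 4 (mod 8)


Moduli 4, 20, 8 are not pairwise coprime, so CRT works modulo lcm(m_i) when all pairwise compatibility conditions hold.
Pairwise compatibility: gcd(m_i, m_j) must divide a_i - a_j for every pair.
Merge one congruence at a time:
  Start: x ≡ 0 (mod 4).
  Combine with x ≡ 4 (mod 20): gcd(4, 20) = 4; 4 - 0 = 4, which IS divisible by 4, so compatible.
    Write x = 0 + 4·t and substitute into x ≡ 4 (mod 20): 4·t ≡ 4 − 0 = 4 (mod 20).
    Divide the congruence (and modulus) by g = 4: 1·t ≡ 1 (mod 5).
    So t ≡ 1 (mod 5).
    Then x = 0 + 4·1 = 4, valid modulo lcm(4, 20) = 20: x ≡ 4 (mod 20).
  Combine with x ≡ 4 (mod 8): gcd(20, 8) = 4; 4 - 4 = 0, which IS divisible by 4, so compatible.
    Write x = 4 + 20·t and substitute into x ≡ 4 (mod 8): 20·t ≡ 4 − 4 = 0 (mod 8).
    Divide the congruence (and modulus) by g = 4: 5·t ≡ 0 (mod 2).
    Reduce coefficients mod 2: 1·t ≡ 0 (mod 2).
    So t ≡ 0 (mod 2).
    Then x = 4 + 20·0 = 4, valid modulo lcm(20, 8) = 40: x ≡ 4 (mod 40).
Verify: 4 mod 4 = 0, 4 mod 20 = 4, 4 mod 8 = 4.

x ≡ 4 (mod 40).


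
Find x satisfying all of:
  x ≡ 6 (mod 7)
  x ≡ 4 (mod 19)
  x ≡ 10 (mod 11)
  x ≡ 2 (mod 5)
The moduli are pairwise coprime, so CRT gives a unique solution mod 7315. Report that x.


Product of moduli M = 7 · 19 · 11 · 5 = 7315.
Merge one congruence at a time:
  Start: x ≡ 6 (mod 7).
  Combine with x ≡ 4 (mod 19); new modulus lcm = 133.
    Write x = 6 + 7·t and substitute into x ≡ 4 (mod 19): 7·t ≡ 4 − 6 = -2 (mod 19).
    Reduce coefficients mod 19: 7·t ≡ 17 (mod 19).
    The inverse of 7 mod 19 is 11 (since 7·11 = 77 = 4·19 + 1), so t ≡ 11·17 = 187 ≡ 16 (mod 19).
    Then x = 6 + 7·16 = 118, valid modulo lcm(7, 19) = 133: x ≡ 118 (mod 133).
  Combine with x ≡ 10 (mod 11); new modulus lcm = 1463.
    Write x = 118 + 133·t and substitute into x ≡ 10 (mod 11): 133·t ≡ 10 − 118 = -108 (mod 11).
    Reduce coefficients mod 11: 1·t ≡ 2 (mod 11).
    So t ≡ 2 (mod 11).
    Then x = 118 + 133·2 = 384, valid modulo lcm(133, 11) = 1463: x ≡ 384 (mod 1463).
  Combine with x ≡ 2 (mod 5); new modulus lcm = 7315.
    Write x = 384 + 1463·t and substitute into x ≡ 2 (mod 5): 1463·t ≡ 2 − 384 = -382 (mod 5).
    Reduce coefficients mod 5: 3·t ≡ 3 (mod 5).
    The inverse of 3 mod 5 is 2 (since 3·2 = 6 = 1·5 + 1), so t ≡ 2·3 = 6 ≡ 1 (mod 5).
    Then x = 384 + 1463·1 = 1847, valid modulo lcm(1463, 5) = 7315: x ≡ 1847 (mod 7315).
Verify against each original: 1847 mod 7 = 6, 1847 mod 19 = 4, 1847 mod 11 = 10, 1847 mod 5 = 2.

x ≡ 1847 (mod 7315).


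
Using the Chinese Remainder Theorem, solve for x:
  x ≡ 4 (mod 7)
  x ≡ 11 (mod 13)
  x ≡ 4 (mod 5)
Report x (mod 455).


Moduli 7, 13, 5 are pairwise coprime; by CRT there is a unique solution modulo M = 7 · 13 · 5 = 455.
Solve pairwise, accumulating the modulus:
  Start with x ≡ 4 (mod 7).
  Combine with x ≡ 11 (mod 13): since gcd(7, 13) = 1, we get a unique residue mod 91.
    Write x = 4 + 7·t and substitute into x ≡ 11 (mod 13): 7·t ≡ 11 − 4 = 7 (mod 13).
    The inverse of 7 mod 13 is 2 (since 7·2 = 14 = 1·13 + 1), so t ≡ 2·7 = 14 ≡ 1 (mod 13).
    Then x = 4 + 7·1 = 11, valid modulo lcm(7, 13) = 91: x ≡ 11 (mod 91).
  Combine with x ≡ 4 (mod 5): since gcd(91, 5) = 1, we get a unique residue mod 455.
    Write x = 11 + 91·t and substitute into x ≡ 4 (mod 5): 91·t ≡ 4 − 11 = -7 (mod 5).
    Reduce coefficients mod 5: 1·t ≡ 3 (mod 5).
    So t ≡ 3 (mod 5).
    Then x = 11 + 91·3 = 284, valid modulo lcm(91, 5) = 455: x ≡ 284 (mod 455).
Verify: 284 mod 7 = 4 ✓, 284 mod 13 = 11 ✓, 284 mod 5 = 4 ✓.

x ≡ 284 (mod 455).


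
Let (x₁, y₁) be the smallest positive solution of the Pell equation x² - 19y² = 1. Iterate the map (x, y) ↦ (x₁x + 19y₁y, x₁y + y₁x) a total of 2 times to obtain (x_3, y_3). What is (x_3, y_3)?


Step 1: Find the fundamental solution (x₁, y₁) of x² - 19y² = 1.
  Expand √19 as a continued fraction. a₀ = ⌊√19⌋ = 4; iterate m_{k+1} = d_k·a_k − m_k, d_{k+1} = (19 − m_{k+1}²)/d_k, a_{k+1} = ⌊(a₀ + m_{k+1})/d_{k+1}⌋ (starting m₀ = 0, d₀ = 1), with convergents p_k = a_k·p_{k-1} + p_{k-2}, q_k = a_k·q_{k-1} + q_{k-2} (p₋₁ = 1, q₋₁ = 0):
  k = 0: a₀ = 4; p₀/q₀ = 4/1; p₀² − 19·q₀² = 16 − 19 = -3.
  k = 1: m = 4, d = 3, a = ⌊(4 + 4)/3⌋ = 2; p/q = (2·4 + 1)/(2·1 + 0) = 9/2; p² − 19·q² = 81 − 76 = 5.
  k = 2: m = 2, d = 5, a = ⌊(4 + 2)/5⌋ = 1; p/q = (1·9 + 4)/(1·2 + 1) = 13/3; p² − 19·q² = 169 − 171 = -2.
  k = 3: m = 3, d = 2, a = ⌊(4 + 3)/2⌋ = 3; p/q = (3·13 + 9)/(3·3 + 2) = 48/11; p² − 19·q² = 2304 − 2299 = 5.
  k = 4: m = 3, d = 5, a = ⌊(4 + 3)/5⌋ = 1; p/q = (1·48 + 13)/(1·11 + 3) = 61/14; p² − 19·q² = 3721 − 3724 = -3.
  k = 5: m = 2, d = 3, a = ⌊(4 + 2)/3⌋ = 2; p/q = (2·61 + 48)/(2·14 + 11) = 170/39; p² − 19·q² = 28900 − 28899 = 1.
  The first convergent with p² − 19·q² = 1 gives the fundamental solution (x₁, y₁) = (170, 39).
Step 2: Apply the recurrence (x_{n+1}, y_{n+1}) = (x₁x_n + 19y₁y_n, x₁y_n + y₁x_n) repeatedly.
  From (x_1, y_1) = (170, 39): x_2 = 170·170 + 19·39·39 = 57799; y_2 = 170·39 + 39·170 = 13260.
  From (x_2, y_2) = (57799, 13260): x_3 = 170·57799 + 19·39·13260 = 19651490; y_3 = 170·13260 + 39·57799 = 4508361.
Step 3: Verify x_3² - 19·y_3² = 386181059220100 - 386181059220099 = 1 (should be 1). ✓

(x_1, y_1) = (170, 39); (x_3, y_3) = (19651490, 4508361).


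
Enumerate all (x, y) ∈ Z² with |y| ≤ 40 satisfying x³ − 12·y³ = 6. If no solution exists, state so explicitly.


The equation is x³ - 12y³ = 6. For fixed y, x³ = 12·y³ + 6, so a solution requires the RHS to be a perfect cube.
Strategy: iterate y from -40 to 40, compute RHS = 12·y³ + 6, and check whether it is a (positive or negative) perfect cube.
Check small values of y:
  y = 0: RHS = 6 is not a perfect cube.
  y = 1: RHS = 18 is not a perfect cube.
  y = -1: RHS = -6 is not a perfect cube.
  y = 2: RHS = 102 is not a perfect cube.
  y = -2: RHS = -90 is not a perfect cube.
  y = 3: RHS = 330 is not a perfect cube.
  y = -3: RHS = -318 is not a perfect cube.
Continuing the search up to |y| = 40 finds no solutions either.
No (x, y) in the scanned range satisfies the equation.

No integer solutions with |y| ≤ 40.


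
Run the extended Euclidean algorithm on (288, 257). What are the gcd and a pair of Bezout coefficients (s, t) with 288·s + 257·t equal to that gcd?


Euclidean algorithm on (288, 257) — divide until remainder is 0:
  288 = 1 · 257 + 31
  257 = 8 · 31 + 9
  31 = 3 · 9 + 4
  9 = 2 · 4 + 1
  4 = 4 · 1 + 0
gcd(288, 257) = 1.
Track Bezout coefficients alongside the remainders: start with r₀ = 288 = a·1 + b·0 (s = 1, t = 0) and r₁ = 257 = a·0 + b·1 (s = 0, t = 1); each new remainder r_{k+1} = r_{k-1} − q_k·r_k inherits s_{k+1} = s_{k-1} − q_k·s_k, t_{k+1} = t_{k-1} − q_k·t_k, so r_k = a·s_k + b·t_k at every step:
  q = 1: r = 31, s = 1 − 1·0 = 1, t = 0 − 1·1 = -1  (check: 288·1 + 257·(-1) = 31)
  q = 8: r = 9, s = 0 − 8·1 = -8, t = 1 − 8·(-1) = 9  (check: 288·(-8) + 257·9 = 9)
  q = 3: r = 4, s = 1 − 3·(-8) = 25, t = -1 − 3·9 = -28  (check: 288·25 + 257·(-28) = 4)
  q = 2: r = 1, s = -8 − 2·25 = -58, t = 9 − 2·(-28) = 65  (check: 288·(-58) + 257·65 = 1)
The row with r = 1 (the gcd) gives the Bezout coefficients s = -58, t = 65.
Result: 288 · (-58) + 257 · (65) = 1.

gcd(288, 257) = 1; s = -58, t = 65 (check: 288·(-58) + 257·65 = 1).
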